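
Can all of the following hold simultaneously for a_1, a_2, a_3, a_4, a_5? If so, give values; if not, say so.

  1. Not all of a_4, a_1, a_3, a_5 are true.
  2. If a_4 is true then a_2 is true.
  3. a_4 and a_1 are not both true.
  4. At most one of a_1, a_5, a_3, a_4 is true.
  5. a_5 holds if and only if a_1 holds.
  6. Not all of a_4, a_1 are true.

a_1 = False; a_2 = False; a_3 = False; a_4 = False; a_5 = False

  (1) {a_4, a_1, a_3, a_5}: 0/4 true — not all ✓
  (2) a_4=F ⇒ a_2: vacuous ✓
  (3) a_4=F, a_1=F — not both ✓
  (4) {a_1, a_5, a_3, a_4}: 0 true — at most one ✓
  (5) a_5=F, a_1=F — same ✓
  (6) {a_4, a_1}: 0/2 true — not all ✓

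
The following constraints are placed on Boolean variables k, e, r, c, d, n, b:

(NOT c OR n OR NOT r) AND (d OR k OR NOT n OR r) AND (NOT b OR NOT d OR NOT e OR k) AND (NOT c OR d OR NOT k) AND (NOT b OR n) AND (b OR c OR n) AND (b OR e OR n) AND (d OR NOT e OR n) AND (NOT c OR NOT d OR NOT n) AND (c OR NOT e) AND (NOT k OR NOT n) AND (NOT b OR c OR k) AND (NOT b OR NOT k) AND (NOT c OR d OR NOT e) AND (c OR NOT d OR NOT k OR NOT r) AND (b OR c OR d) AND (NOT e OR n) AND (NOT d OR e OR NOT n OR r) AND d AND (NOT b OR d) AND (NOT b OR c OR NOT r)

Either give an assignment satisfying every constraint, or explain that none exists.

Unit clause (d) forces d = True.
Set k = False.
Try e = True:
  (NOT b OR NOT d OR NOT e OR k) forces b = False.
  (c OR NOT e) forces c = True.
  (NOT c OR NOT d OR NOT n) forces n = False.
  clause (NOT e OR n) is falsified — backtrack.
So e = False.
Set r = True.
Set c = False.
  then (NOT b OR c OR k) forces b = False.
  then (b OR c OR n) forces n = True.
All clauses satisfied.

k: False, e: False, r: True, c: False, d: True, n: True, b: False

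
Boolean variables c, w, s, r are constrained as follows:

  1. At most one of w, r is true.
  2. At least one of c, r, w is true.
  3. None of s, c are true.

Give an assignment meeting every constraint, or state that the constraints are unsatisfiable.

c=F; w=T; s=F; r=F

  (1) {w, r}: 1 true — at most one ✓
  (2) {c, r, w}: 1 true — at least one ✓
  (3) {s, c}: 0 true — none ✓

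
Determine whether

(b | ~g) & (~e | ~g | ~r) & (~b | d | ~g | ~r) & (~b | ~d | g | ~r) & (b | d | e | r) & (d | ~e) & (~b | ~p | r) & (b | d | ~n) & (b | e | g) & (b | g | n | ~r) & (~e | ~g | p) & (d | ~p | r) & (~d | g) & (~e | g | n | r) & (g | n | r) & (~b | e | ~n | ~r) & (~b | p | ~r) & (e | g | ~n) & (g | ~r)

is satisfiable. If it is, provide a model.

Set e = False.
Set n = False.
Set p = True.
Set r = True.
  then (g | ~r) forces g = True.
  then (b | ~g) forces b = True.
  then (~b | d | ~g | ~r) forces d = True.
All clauses satisfied.

e=F, n=F, p=T, r=T, b=T, g=T, d=T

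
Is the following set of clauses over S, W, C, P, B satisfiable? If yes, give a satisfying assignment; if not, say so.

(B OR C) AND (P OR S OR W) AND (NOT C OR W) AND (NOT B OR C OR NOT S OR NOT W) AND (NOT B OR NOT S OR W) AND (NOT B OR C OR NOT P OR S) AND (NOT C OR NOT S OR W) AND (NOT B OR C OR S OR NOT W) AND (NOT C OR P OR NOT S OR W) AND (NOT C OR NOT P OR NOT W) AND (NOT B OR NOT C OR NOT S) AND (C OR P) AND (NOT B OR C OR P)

Set S = False.
Set W = True.
Try C = False:
  (B OR C) forces B = True.
  clause (NOT B OR C OR S OR NOT W) is falsified — backtrack.
So C = True.
  then (NOT C OR NOT P OR NOT W) forces P = False.
Set B = True.
All clauses satisfied.

S = False; W = True; C = True; P = False; B = True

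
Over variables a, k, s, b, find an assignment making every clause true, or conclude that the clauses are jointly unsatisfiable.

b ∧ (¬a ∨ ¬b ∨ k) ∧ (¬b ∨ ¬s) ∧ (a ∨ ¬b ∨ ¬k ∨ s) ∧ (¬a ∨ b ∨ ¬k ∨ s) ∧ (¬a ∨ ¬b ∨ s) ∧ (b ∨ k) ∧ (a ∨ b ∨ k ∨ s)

a=F, k=F, s=F, b=T

Unit clause (b) forces b = True.
In (¬b ∨ ¬s) only ¬s is left, so s = False.
In (¬a ∨ ¬b ∨ s) only ¬a is left, so a = False.
In (a ∨ ¬b ∨ ¬k ∨ s) only ¬k is left, so k = False.
Check each clause:
  (b): b holds.
  (¬a ∨ ¬b ∨ k): ¬a holds.
  (¬b ∨ ¬s): ¬s holds.
  (a ∨ ¬b ∨ ¬k ∨ s): ¬k holds.
  (¬a ∨ b ∨ ¬k ∨ s): ¬a holds.
  (¬a ∨ ¬b ∨ s): ¬a holds.
  (b ∨ k): b holds.
  (a ∨ b ∨ k ∨ s): b holds.
All clauses satisfied.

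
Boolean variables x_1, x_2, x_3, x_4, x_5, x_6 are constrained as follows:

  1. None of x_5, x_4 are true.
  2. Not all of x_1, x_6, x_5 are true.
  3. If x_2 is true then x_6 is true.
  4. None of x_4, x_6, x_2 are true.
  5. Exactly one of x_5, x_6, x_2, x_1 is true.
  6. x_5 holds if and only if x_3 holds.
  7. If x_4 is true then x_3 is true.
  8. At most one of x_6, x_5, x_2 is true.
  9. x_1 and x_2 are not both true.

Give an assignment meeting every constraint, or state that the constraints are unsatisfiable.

x_1: True; x_2: False; x_3: False; x_4: False; x_5: False; x_6: False

  (1) {x_5, x_4}: 0 true — none ✓
  (2) {x_1, x_6, x_5}: 1/3 true — not all ✓
  (3) x_2=F ⇒ x_6: vacuous ✓
  (4) {x_4, x_6, x_2}: 0 true — none ✓
  (5) {x_5, x_6, x_2, x_1}: 1 true — exactly one ✓
  (6) x_5=F, x_3=F — same ✓
  (7) x_4=F ⇒ x_3: vacuous ✓
  (8) {x_6, x_5, x_2}: 0 true — at most one ✓
  (9) x_1=T, x_2=F — not both ✓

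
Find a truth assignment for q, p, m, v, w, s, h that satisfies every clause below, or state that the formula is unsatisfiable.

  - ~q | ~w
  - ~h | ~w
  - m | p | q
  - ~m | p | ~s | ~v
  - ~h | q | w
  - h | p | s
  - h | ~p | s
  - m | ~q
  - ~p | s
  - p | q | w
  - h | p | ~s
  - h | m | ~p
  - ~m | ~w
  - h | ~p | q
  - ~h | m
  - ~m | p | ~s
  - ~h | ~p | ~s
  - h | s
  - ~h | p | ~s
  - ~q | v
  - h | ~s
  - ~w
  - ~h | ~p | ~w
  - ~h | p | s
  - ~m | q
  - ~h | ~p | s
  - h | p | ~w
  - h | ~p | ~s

Case p = True:
  (~p | s) forces s = True.
  (~h | ~p | ~s) forces h = False.
  Clause (h | ~s) is falsified — contradiction.
Case p = False:
  (~w) forces w = False.
  (p | q | w) forces q = True.
  (m | ~q) forces m = True.
  (~m | p | ~s) forces s = False.
  (h | p | s) forces h = True.
  Clause (~h | p | s) is falsified — contradiction.
Both cases fail, so the formula is unsatisfiable.

Unsatisfiable — no assignment works.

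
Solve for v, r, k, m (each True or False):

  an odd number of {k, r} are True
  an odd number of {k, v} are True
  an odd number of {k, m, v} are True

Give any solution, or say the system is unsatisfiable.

v = True, r = True, k = False, m = False

{k, r}: 1 true → odd ✓
{k, v}: 1 true → odd ✓
{k, m, v}: 1 true → odd ✓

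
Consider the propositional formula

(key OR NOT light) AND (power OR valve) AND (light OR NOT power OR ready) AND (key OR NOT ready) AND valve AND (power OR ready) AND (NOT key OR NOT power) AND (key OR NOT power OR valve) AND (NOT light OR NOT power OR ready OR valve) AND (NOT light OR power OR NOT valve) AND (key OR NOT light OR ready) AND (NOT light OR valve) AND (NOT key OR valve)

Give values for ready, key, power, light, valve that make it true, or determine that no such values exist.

ready=T; key=T; power=F; light=F; valve=T

Unit clause (valve) forces valve = True.
Try ready = False:
  (power OR ready) forces power = True.
  (light OR NOT power OR ready) forces light = True.
  (key OR NOT light) forces key = True.
  clause (NOT key OR NOT power) is falsified — backtrack.
So ready = True.
  then (key OR NOT ready) forces key = True.
  then (NOT key OR NOT power) forces power = False.
  then (NOT light OR power OR NOT valve) forces light = False.
All clauses satisfied.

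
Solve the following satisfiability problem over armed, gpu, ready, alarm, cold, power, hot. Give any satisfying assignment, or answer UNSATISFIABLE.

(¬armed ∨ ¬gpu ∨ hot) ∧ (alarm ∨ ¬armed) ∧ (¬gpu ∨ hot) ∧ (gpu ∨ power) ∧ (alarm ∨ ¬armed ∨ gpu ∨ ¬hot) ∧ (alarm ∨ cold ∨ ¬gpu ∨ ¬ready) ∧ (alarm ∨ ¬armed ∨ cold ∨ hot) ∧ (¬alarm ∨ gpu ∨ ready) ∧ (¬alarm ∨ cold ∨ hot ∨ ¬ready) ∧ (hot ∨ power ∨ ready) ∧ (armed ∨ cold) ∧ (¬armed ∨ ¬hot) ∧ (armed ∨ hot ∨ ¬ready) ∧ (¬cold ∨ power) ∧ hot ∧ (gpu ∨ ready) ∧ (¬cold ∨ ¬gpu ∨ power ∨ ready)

armed = False, gpu = True, ready = True, alarm = True, cold = True, power = True, hot = True

Unit clause (hot) forces hot = True.
In (¬armed ∨ ¬hot) only ¬armed is left, so armed = False.
In (armed ∨ cold) only cold is left, so cold = True.
In (¬cold ∨ power) only power is left, so power = True.
Set gpu = True.
Set ready = True.
Set alarm = True.
All clauses satisfied.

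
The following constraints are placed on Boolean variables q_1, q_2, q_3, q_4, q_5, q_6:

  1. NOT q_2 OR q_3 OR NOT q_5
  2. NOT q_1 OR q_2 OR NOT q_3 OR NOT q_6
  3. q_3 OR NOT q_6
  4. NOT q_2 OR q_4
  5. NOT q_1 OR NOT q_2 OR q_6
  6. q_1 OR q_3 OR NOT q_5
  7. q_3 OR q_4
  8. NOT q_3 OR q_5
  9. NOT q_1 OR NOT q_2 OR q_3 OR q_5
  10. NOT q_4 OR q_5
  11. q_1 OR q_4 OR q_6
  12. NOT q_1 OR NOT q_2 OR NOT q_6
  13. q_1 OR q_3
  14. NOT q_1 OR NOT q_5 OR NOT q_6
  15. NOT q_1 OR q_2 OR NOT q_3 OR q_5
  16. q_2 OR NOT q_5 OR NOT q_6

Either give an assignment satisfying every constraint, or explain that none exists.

q_1: True; q_2: False; q_3: True; q_4: False; q_5: True; q_6: False

Set q_1 = True.
Try q_2 = True:
  (NOT q_2 OR q_4) forces q_4 = True.
  (NOT q_1 OR NOT q_2 OR q_6) forces q_6 = True.
  clause (NOT q_1 OR NOT q_2 OR NOT q_6) is falsified — backtrack.
So q_2 = False.
Set q_3 = True.
  then (NOT q_1 OR q_2 OR NOT q_3 OR NOT q_6) forces q_6 = False.
  then (NOT q_3 OR q_5) forces q_5 = True.
Set q_4 = False.
All clauses satisfied.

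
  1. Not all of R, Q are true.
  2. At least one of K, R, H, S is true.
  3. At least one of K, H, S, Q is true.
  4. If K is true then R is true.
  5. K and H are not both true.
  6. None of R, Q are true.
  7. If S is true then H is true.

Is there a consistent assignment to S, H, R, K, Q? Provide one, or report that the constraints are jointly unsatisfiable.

S: False; H: True; R: False; K: False; Q: False

  (1) {R, Q}: 0/2 true — not all ✓
  (2) {K, R, H, S}: 1 true — at least one ✓
  (3) {K, H, S, Q}: 1 true — at least one ✓
  (4) K=F ⇒ R: vacuous ✓
  (5) K=F, H=T — not both ✓
  (6) {R, Q}: 0 true — none ✓
  (7) S=F ⇒ H: vacuous ✓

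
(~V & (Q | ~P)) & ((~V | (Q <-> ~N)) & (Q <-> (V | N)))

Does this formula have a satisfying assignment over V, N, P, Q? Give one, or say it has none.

V=F, N=T, P=T, Q=T

  ~V & (Q | ~P) = True
    ~V = True
    Q | ~P = True
      ~P = False
  (~V | (Q <-> ~N)) & (Q <-> (V | N)) = True
    ~V | (Q <-> ~N) = True
      ~V = True
      Q <-> ~N = False
        ~N = False
    Q <-> (V | N) = True
      V | N = True
Both conjuncts True, so the formula holds.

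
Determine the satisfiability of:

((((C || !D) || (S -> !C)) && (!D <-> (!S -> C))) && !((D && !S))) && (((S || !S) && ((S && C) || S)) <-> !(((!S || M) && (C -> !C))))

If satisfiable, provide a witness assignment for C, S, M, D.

C = True, S = True, M = True, D = False

  (((C || !D) || (S -> !C)) && (!D <-> (!S -> C))) && !((D && !S)) = True
    ((C || !D) || (S -> !C)) && (!D <-> (!S -> C)) = True
      (C || !D) || (S -> !C) = True
        C || !D = True
          !D = True
        S -> !C = False
          !C = False
      !D <-> (!S -> C) = True
        !D = True
        !S -> C = True
          !S = False
    !((D && !S)) = True
      D && !S = False
        !S = False
  ((S || !S) && ((S && C) || S)) <-> !(((!S || M) && (C -> !C))) = True
    (S || !S) && ((S && C) || S) = True
      S || !S = True
        !S = False
      (S && C) || S = True
        S && C = True
    !(((!S || M) && (C -> !C))) = True
      (!S || M) && (C -> !C) = False
        !S || M = True
          !S = False
        C -> !C = False
          !C = False
Both conjuncts True, so the formula holds.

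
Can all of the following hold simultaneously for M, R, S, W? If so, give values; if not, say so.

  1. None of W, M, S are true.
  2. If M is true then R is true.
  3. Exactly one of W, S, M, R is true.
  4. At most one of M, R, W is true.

M=F; R=T; S=F; W=F

  (1) {W, M, S}: 0 true — none ✓
  (2) M=F ⇒ R: vacuous ✓
  (3) {W, S, M, R}: 1 true — exactly one ✓
  (4) {M, R, W}: 1 true — at most one ✓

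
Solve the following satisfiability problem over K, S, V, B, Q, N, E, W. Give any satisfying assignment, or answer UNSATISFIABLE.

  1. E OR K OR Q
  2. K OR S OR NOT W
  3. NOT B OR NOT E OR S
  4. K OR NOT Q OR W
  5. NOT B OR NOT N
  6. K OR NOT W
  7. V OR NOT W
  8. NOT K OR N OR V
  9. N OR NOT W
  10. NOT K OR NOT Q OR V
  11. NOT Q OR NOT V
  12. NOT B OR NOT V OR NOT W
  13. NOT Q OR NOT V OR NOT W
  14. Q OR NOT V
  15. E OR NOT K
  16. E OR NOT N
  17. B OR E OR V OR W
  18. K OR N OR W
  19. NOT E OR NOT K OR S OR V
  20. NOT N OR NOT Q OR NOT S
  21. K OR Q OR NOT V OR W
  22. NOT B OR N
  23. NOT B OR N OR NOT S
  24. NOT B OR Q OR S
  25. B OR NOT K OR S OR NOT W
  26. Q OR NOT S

K = False, S = False, V = False, B = False, Q = False, N = True, E = True, W = False

Set K = False.
  then (K OR NOT W) forces W = False.
  then (K OR N OR W) forces N = True.
  then (K OR NOT Q OR W) forces Q = False.
  then (NOT B OR NOT N) forces B = False.
  then (Q OR NOT V) forces V = False.
  then (E OR NOT N) forces E = True.
  then (Q OR NOT S) forces S = False.
All clauses satisfied.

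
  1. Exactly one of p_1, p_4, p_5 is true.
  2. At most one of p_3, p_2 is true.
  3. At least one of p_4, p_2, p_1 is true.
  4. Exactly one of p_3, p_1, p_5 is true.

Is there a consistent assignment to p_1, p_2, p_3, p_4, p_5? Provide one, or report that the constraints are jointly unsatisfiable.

p_1: False; p_2: False; p_3: True; p_4: True; p_5: False

  (1) {p_1, p_4, p_5}: 1 true — exactly one ✓
  (2) {p_3, p_2}: 1 true — at most one ✓
  (3) {p_4, p_2, p_1}: 1 true — at least one ✓
  (4) {p_3, p_1, p_5}: 1 true — exactly one ✓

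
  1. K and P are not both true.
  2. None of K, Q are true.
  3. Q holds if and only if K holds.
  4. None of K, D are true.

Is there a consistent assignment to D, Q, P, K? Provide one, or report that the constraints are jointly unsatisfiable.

D = False, Q = False, P = False, K = False

  (1) K=F, P=F — not both ✓
  (2) {K, Q}: 0 true — none ✓
  (3) Q=F, K=F — same ✓
  (4) {K, D}: 0 true — none ✓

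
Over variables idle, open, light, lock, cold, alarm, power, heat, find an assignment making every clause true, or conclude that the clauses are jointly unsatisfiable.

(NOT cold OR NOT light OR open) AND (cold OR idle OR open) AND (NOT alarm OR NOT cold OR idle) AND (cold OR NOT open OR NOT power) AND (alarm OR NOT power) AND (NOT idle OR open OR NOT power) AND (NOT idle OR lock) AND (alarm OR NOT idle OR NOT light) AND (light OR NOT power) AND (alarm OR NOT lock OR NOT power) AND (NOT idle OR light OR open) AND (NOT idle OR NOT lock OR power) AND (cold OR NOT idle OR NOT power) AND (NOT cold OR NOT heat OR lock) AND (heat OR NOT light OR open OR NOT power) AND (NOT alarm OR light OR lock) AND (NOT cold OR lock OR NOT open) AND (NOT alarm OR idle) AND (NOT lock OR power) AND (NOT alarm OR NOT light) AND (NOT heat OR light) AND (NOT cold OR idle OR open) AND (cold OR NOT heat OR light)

idle = False, open = True, light = True, lock = False, cold = False, alarm = False, power = False, heat = True

Set idle = False.
  then (NOT alarm OR idle) forces alarm = False.
  then (alarm OR NOT power) forces power = False.
  then (NOT lock OR power) forces lock = False.
Try open = False:
  (cold OR idle OR open) forces cold = True.
  clause (NOT cold OR idle OR open) is falsified — backtrack.
So open = True.
  then (NOT cold OR lock OR NOT open) forces cold = False.
Set light = True.
Set heat = True.
All clauses satisfied.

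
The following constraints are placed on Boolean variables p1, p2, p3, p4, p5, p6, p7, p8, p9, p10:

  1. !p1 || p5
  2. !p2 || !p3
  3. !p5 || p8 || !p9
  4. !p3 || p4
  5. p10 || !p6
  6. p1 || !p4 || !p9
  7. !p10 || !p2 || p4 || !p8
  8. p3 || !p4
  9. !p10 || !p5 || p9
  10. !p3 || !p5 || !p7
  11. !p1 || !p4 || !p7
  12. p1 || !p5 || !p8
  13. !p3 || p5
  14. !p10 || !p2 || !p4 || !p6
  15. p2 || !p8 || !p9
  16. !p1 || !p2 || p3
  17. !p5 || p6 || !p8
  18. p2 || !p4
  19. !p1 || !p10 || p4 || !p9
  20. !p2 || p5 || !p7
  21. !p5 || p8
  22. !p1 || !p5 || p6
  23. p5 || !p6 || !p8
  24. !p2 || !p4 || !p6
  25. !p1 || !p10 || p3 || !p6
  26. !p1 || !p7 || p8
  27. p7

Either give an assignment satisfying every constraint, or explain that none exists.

Unit clause (p7) forces p7 = True.
Set p1 = False.
Try p2 = True:
  (!p2 || !p3) forces p3 = False.
  (p3 || !p4) forces p4 = False.
  (!p2 || p5 || !p7) forces p5 = True.
  (p1 || !p5 || !p8) forces p8 = False.
  clause (!p5 || p8) is falsified — backtrack.
So p2 = False.
  then (p2 || !p4) forces p4 = False.
  then (!p3 || p4) forces p3 = False.
Set p5 = False.
Set p6 = True.
  then (p10 || !p6) forces p10 = True.
  then (p5 || !p6 || !p8) forces p8 = False.
Set p9 = True.
All clauses satisfied.

p1=F; p2=F; p3=F; p4=F; p5=F; p6=T; p7=T; p8=F; p9=T; p10=T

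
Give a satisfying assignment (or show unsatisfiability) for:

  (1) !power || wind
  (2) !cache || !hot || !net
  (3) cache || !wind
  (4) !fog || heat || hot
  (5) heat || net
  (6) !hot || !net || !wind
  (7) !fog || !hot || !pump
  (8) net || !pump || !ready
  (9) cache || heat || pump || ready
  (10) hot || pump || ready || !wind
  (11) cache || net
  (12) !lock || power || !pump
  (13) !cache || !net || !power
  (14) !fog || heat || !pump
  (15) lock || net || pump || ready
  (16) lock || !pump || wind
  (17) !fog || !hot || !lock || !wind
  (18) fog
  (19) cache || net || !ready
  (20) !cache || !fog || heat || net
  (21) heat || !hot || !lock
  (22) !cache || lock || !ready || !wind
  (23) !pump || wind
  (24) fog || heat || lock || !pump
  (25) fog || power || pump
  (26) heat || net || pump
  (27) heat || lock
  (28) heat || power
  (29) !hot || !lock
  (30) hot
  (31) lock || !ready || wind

hot=T, fog=T, lock=F, pump=F, power=F, net=T, wind=F, heat=T, ready=F, cache=F

Unit clause (fog) forces fog = True.
Unit clause (hot) forces hot = True.
In (!fog || !hot || !pump) only !pump is left, so pump = False.
In (!hot || !lock) only !lock is left, so lock = False.
In (heat || lock) only heat is left, so heat = True.
Try power = True:
  (!power || wind) forces wind = True.
  (cache || !wind) forces cache = True.
  (!cache || !hot || !net) forces net = False.
  (lock || net || pump || ready) forces ready = True.
  clause (!cache || lock || !ready || !wind) is falsified — backtrack.
So power = False.
Set net = True.
  then (!cache || !hot || !net) forces cache = False.
  then (cache || !wind) forces wind = False.
  then (lock || !ready || wind) forces ready = False.
All clauses satisfied.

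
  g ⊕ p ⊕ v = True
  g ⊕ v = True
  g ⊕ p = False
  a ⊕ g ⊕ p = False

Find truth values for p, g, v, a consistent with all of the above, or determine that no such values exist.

p = False; g = False; v = True; a = False

g ⊕ p ⊕ v = F ⊕ F ⊕ T = True ✓
g ⊕ v = F ⊕ T = True ✓
g ⊕ p = F ⊕ F = False ✓
a ⊕ g ⊕ p = F ⊕ F ⊕ F = False ✓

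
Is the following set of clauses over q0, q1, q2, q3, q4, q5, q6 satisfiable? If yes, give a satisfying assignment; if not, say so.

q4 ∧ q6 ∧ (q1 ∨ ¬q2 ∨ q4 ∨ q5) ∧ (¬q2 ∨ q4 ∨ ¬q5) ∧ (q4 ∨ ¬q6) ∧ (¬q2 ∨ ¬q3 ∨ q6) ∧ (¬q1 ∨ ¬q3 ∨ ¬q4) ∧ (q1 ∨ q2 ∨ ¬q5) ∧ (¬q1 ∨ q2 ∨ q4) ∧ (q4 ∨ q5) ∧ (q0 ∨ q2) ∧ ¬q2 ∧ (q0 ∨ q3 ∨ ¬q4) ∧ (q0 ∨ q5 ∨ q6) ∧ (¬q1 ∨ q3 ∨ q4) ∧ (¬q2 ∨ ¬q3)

Unit clause (q4) forces q4 = True.
Unit clause (q6) forces q6 = True.
Unit clause (¬q2) forces q2 = False.
In (q0 ∨ q2) only q0 is left, so q0 = True.
Set q1 = False.
  then (q1 ∨ q2 ∨ ¬q5) forces q5 = False.
Set q3 = True.
All clauses satisfied.

q0=T, q1=F, q2=F, q3=T, q4=T, q5=F, q6=T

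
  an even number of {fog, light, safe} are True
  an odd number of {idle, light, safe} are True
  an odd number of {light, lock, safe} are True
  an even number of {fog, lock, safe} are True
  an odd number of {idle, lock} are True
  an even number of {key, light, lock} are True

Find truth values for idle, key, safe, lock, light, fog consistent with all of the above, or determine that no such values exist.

Unsatisfiable — no assignment works.

Adding constraints 2, 3, 5 mod 2: every variable appears an even number of times on the left, so the left side is 0.
But the right sides sum to 1 (mod 2). 0 ≠ 1 — the system is inconsistent.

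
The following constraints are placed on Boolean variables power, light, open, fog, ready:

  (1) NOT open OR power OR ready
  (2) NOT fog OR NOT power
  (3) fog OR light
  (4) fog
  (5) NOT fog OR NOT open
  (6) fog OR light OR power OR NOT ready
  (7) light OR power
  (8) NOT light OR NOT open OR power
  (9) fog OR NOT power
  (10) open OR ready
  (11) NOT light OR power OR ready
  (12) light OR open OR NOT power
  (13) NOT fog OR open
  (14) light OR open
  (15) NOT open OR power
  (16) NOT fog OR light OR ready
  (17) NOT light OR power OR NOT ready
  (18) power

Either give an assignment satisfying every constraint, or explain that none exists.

UNSATISFIABLE

Case power = True:
  (NOT fog OR NOT power) forces fog = False.
  Clause (fog) is falsified — contradiction.
Case power = False:
  Clause (power) is falsified — contradiction.
Both cases fail, so the formula is unsatisfiable.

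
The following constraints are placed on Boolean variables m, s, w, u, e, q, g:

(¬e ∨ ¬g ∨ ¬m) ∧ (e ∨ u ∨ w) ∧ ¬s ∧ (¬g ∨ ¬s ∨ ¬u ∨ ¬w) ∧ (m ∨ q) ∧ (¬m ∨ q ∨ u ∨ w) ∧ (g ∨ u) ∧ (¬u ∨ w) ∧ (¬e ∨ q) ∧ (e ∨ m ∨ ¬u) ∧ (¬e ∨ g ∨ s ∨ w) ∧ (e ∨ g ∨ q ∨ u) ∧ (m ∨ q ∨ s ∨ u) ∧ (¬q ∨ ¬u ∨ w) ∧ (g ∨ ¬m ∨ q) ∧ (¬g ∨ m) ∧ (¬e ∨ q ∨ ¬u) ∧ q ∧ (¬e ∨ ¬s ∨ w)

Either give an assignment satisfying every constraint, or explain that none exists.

m: True, s: False, w: True, u: True, e: False, q: True, g: False

Unit clause (¬s) forces s = False.
Unit clause (q) forces q = True.
Set m = True.
Try w = False:
  (¬u ∨ w) forces u = False.
  (e ∨ u ∨ w) forces e = True.
  (¬e ∨ ¬g ∨ ¬m) forces g = False.
  clause (g ∨ u) is falsified — backtrack.
So w = True.
Set u = True.
Set e = False.
Set g = False.
All clauses satisfied.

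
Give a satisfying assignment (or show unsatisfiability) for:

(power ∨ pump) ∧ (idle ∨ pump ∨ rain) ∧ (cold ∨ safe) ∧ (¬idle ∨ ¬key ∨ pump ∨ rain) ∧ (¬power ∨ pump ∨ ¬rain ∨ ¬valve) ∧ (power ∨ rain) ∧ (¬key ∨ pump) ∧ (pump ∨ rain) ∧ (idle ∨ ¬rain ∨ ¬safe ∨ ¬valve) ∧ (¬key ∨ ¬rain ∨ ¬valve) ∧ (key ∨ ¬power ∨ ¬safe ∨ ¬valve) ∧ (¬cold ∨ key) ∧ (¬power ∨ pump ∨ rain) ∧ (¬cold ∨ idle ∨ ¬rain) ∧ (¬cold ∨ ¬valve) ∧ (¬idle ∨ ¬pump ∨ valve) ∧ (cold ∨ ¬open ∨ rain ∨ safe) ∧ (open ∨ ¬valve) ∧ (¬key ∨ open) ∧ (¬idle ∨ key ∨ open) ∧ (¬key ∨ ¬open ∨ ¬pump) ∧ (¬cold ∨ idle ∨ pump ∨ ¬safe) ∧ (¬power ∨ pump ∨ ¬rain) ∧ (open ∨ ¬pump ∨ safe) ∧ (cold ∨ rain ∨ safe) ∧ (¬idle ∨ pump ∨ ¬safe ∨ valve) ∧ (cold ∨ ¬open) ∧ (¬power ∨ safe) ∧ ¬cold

valve: False, power: True, safe: True, key: False, pump: True, cold: False, rain: True, open: False, idle: False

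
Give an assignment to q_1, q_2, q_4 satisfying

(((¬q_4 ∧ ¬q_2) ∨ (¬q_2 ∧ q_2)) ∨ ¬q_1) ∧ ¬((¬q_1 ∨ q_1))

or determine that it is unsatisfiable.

UNSATISFIABLE

The conjunct ¬((¬q_1 ∨ q_1)) is unsatisfiable on its own:
  q_1=F: evaluates to False.
  q_1=T: evaluates to False.
So the whole conjunction is unsatisfiable.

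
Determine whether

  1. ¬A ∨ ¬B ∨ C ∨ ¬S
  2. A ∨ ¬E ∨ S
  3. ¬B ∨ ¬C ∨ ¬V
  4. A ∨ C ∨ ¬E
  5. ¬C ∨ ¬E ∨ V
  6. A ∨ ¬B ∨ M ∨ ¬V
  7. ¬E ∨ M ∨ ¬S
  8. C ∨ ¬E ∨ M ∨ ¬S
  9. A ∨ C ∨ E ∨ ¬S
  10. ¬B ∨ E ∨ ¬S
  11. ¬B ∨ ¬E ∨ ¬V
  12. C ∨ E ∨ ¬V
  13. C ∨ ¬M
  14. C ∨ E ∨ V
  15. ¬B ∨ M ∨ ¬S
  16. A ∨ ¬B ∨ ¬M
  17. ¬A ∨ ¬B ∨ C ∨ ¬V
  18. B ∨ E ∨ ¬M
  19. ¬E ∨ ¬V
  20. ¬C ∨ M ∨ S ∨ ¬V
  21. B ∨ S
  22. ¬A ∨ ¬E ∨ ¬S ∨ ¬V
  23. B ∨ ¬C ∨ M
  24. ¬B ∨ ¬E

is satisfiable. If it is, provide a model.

C: True; B: True; E: False; A: False; M: False; V: False; S: False

Set C = True.
Try B = False:
  (B ∨ S) forces S = True.
  (B ∨ ¬C ∨ M) forces M = True.
  (B ∨ E ∨ ¬M) forces E = True.
  (¬C ∨ ¬E ∨ V) forces V = True.
  clause (¬E ∨ ¬V) is falsified — backtrack.
So B = True.
  then (¬B ∨ ¬C ∨ ¬V) forces V = False.
  then (¬C ∨ ¬E ∨ V) forces E = False.
  then (¬B ∨ E ∨ ¬S) forces S = False.
Set A = False.
  then (A ∨ ¬B ∨ ¬M) forces M = False.
All clauses satisfied.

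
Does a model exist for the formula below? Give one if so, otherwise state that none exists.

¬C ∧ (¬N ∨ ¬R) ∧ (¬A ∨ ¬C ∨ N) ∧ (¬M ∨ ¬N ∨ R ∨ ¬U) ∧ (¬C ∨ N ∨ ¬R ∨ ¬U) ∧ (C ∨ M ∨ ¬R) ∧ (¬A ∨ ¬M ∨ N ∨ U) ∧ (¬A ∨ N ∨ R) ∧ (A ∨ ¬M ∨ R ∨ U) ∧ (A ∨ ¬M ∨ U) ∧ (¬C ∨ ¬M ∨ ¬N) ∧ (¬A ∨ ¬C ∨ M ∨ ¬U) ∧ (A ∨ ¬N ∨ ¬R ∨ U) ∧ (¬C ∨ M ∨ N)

Unit clause (¬C) forces C = False.
Set N = False.
Set M = True.
Set R = False.
  then (¬A ∨ N ∨ R) forces A = False.
  then (A ∨ ¬M ∨ R ∨ U) forces U = True.
All clauses satisfied.

N: False, M: True, R: False, U: True, A: False, C: False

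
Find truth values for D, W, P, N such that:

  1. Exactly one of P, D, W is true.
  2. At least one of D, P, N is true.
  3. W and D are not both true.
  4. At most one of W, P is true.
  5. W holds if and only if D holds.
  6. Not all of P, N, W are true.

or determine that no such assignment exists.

D = False, W = False, P = True, N = True

  (1) {P, D, W}: 1 true — exactly one ✓
  (2) {D, P, N}: 2 true — at least one ✓
  (3) W=F, D=F — not both ✓
  (4) {W, P}: 1 true — at most one ✓
  (5) W=F, D=F — same ✓
  (6) {P, N, W}: 2/3 true — not all ✓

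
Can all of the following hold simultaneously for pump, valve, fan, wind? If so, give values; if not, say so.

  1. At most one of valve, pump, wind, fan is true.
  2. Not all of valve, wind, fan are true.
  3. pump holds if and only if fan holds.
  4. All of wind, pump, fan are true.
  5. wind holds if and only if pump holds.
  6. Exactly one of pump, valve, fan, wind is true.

No satisfying assignment exists.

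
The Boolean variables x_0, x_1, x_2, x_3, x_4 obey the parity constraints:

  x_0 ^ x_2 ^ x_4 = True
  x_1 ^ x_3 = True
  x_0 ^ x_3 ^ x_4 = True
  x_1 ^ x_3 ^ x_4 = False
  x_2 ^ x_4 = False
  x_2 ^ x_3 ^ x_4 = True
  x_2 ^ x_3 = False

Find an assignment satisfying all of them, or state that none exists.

x_0=T; x_1=F; x_2=T; x_3=T; x_4=T

x_0 ^ x_2 ^ x_4 = T ^ T ^ T = True ✓
x_1 ^ x_3 = F ^ T = True ✓
x_0 ^ x_3 ^ x_4 = T ^ T ^ T = True ✓
x_1 ^ x_3 ^ x_4 = F ^ T ^ T = False ✓
x_2 ^ x_4 = T ^ T = False ✓
x_2 ^ x_3 ^ x_4 = T ^ T ^ T = True ✓
x_2 ^ x_3 = T ^ T = False ✓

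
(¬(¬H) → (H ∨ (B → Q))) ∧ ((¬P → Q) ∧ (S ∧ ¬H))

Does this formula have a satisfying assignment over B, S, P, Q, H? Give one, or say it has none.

B: False; S: True; P: False; Q: True; H: False

  ¬(¬H) → (H ∨ (B → Q)) = True
    ¬(¬H) = False
      ¬H = True
    H ∨ (B → Q) = True
      B → Q = True
  (¬P → Q) ∧ (S ∧ ¬H) = True
    ¬P → Q = True
      ¬P = True
    S ∧ ¬H = True
      ¬H = True
Both conjuncts True, so the formula holds.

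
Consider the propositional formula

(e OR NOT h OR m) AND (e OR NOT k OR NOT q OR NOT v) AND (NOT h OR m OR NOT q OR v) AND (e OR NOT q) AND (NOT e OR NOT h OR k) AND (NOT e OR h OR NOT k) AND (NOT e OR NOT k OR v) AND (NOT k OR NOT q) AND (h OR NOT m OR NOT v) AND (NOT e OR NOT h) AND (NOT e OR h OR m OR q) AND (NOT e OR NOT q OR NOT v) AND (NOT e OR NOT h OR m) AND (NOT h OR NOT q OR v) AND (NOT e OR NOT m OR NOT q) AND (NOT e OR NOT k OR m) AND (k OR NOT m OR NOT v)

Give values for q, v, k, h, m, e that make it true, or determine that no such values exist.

q=F; v=F; k=T; h=T; m=T; e=F

Set q = False.
Set v = False.
Set k = True.
  then (NOT e OR NOT k OR v) forces e = False.
Set h = True.
  then (e OR NOT h OR m) forces m = True.
All clauses satisfied.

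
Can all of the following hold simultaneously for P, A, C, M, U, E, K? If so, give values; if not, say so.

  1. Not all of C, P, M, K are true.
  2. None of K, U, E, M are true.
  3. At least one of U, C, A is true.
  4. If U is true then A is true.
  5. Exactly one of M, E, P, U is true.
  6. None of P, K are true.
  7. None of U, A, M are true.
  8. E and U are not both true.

Unsatisfiable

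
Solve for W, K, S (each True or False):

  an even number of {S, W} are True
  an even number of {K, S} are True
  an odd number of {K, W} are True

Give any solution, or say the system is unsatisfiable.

UNSATISFIABLE

Adding constraints 1, 2, 3 mod 2: every variable appears an even number of times on the left, so the left side is 0.
But the right sides sum to 1 (mod 2). 0 ≠ 1 — the system is inconsistent.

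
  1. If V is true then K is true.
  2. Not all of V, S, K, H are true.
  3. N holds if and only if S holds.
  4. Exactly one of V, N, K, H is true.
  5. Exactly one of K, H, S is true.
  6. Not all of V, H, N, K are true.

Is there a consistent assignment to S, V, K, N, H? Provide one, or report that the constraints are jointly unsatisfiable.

S: True, V: False, K: False, N: True, H: False

  (1) V=F ⇒ K: vacuous ✓
  (2) {V, S, K, H}: 1/4 true — not all ✓
  (3) N=T, S=T — same ✓
  (4) {V, N, K, H}: 1 true — exactly one ✓
  (5) {K, H, S}: 1 true — exactly one ✓
  (6) {V, H, N, K}: 1/4 true — not all ✓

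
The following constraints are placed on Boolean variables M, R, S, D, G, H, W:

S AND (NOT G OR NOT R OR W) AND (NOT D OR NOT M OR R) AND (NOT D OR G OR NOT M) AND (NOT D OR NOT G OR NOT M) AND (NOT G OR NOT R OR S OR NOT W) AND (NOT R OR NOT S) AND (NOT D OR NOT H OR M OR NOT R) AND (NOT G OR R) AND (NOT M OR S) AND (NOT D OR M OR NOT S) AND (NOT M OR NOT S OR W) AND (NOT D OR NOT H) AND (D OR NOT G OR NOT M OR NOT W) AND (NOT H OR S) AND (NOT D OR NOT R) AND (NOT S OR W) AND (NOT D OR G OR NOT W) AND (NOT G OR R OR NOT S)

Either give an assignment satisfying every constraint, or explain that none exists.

Unit clause (S) forces S = True.
In (NOT R OR NOT S) only NOT R is left, so R = False.
In (NOT G OR R) only NOT G is left, so G = False.
In (NOT S OR W) only W is left, so W = True.
In (NOT D OR G OR NOT W) only NOT D is left, so D = False.
Set M = False.
Set H = False.
All clauses satisfied.

M: False; R: False; S: True; D: False; G: False; H: False; W: True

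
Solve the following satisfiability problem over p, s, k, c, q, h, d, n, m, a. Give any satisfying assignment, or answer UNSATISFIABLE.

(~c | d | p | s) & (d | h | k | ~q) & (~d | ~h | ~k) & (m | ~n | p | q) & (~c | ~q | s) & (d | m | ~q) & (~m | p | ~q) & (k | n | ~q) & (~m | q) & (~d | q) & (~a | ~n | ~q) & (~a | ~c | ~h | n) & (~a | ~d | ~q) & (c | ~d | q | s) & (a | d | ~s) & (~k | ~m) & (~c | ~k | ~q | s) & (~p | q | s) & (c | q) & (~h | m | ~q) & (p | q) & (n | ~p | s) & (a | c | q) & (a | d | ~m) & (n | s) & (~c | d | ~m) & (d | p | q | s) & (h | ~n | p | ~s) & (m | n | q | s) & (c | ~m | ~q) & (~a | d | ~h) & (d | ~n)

Set p = True.
Set s = True.
Set k = True.
  then (~k | ~m) forces m = False.
Set c = True.
Set q = False.
  then (~d | q) forces d = False.
  then (a | d | ~s) forces a = True.
  then (~a | d | ~h) forces h = False.
  then (d | ~n) forces n = False.
All clauses satisfied.

p = True; s = True; k = True; c = True; q = False; h = False; d = False; n = False; m = False; a = True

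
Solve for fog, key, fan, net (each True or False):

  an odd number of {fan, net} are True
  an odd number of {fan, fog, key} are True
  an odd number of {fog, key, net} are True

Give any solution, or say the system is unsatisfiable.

Adding constraints 1, 2, 3 mod 2: every variable appears an even number of times on the left, so the left side is 0.
But the right sides sum to 1 (mod 2). 0 ≠ 1 — the system is inconsistent.

The formula is unsatisfiable.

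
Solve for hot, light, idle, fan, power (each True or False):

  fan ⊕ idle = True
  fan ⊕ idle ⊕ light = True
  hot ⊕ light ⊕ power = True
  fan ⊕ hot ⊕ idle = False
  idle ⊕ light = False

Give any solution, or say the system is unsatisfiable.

hot = True; light = False; idle = False; fan = True; power = False

fan ⊕ idle = T ⊕ F = True ✓
fan ⊕ idle ⊕ light = T ⊕ F ⊕ F = True ✓
hot ⊕ light ⊕ power = T ⊕ F ⊕ F = True ✓
fan ⊕ hot ⊕ idle = T ⊕ T ⊕ F = False ✓
idle ⊕ light = F ⊕ F = False ✓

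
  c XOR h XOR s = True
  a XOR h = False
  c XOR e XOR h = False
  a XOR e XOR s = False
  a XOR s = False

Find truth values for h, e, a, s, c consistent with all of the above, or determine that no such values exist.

h=T, e=F, a=T, s=T, c=T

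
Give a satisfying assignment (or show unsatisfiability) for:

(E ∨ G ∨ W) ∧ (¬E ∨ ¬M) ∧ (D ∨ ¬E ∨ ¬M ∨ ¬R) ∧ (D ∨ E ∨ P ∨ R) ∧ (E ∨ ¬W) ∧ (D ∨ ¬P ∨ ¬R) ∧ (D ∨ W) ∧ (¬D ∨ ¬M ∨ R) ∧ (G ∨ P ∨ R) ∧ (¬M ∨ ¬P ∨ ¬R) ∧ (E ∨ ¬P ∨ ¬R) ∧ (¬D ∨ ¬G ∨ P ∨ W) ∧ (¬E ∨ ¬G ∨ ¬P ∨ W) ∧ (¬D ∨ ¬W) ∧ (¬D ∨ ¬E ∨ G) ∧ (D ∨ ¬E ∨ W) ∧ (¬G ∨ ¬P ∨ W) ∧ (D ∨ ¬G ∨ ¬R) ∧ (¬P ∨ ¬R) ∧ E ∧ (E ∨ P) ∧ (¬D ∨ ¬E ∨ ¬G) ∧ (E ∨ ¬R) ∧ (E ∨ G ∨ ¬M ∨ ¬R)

M = False, G = False, W = True, R = False, D = False, E = True, P = True

Unit clause (E) forces E = True.
In (¬E ∨ ¬M) only ¬M is left, so M = False.
Set G = False.
  then (¬D ∨ ¬E ∨ G) forces D = False.
  then (D ∨ ¬E ∨ W) forces W = True.
Set R = False.
  then (G ∨ P ∨ R) forces P = True.
All clauses satisfied.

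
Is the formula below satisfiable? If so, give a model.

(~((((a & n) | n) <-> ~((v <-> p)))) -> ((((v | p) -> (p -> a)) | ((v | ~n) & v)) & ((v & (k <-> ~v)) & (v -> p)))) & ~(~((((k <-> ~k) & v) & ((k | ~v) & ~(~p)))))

The conjunct ~(~((((k <-> ~k) & v) & ((k | ~v) & ~(~p))))) is unsatisfiable on its own:
  p=F, v=F, k=F: evaluates to False.
  p=F, v=F, k=T: evaluates to False.
  p=F, v=T, k=F: evaluates to False.
  p=F, v=T, k=T: evaluates to False.
  p=T, v=F, k=F: evaluates to False.
  p=T, v=F, k=T: evaluates to False.
  p=T, v=T, k=F: evaluates to False.
  p=T, v=T, k=T: evaluates to False.
So the whole conjunction is unsatisfiable.

Unsatisfiable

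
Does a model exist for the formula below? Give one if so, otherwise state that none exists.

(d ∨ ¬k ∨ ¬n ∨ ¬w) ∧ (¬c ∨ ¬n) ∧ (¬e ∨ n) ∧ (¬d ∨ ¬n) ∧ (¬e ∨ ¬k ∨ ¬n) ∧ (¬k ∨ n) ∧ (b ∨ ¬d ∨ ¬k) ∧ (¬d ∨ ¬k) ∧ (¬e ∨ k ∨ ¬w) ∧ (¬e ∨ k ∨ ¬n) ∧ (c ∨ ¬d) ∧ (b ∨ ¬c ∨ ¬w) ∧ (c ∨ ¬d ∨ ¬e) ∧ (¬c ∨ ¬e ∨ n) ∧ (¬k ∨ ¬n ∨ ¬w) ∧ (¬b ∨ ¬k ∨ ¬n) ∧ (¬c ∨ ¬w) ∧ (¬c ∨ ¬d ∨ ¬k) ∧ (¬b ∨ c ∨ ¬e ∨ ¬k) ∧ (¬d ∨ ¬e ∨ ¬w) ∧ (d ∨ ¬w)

d = False, w = False, n = True, e = False, c = False, b = False, k = False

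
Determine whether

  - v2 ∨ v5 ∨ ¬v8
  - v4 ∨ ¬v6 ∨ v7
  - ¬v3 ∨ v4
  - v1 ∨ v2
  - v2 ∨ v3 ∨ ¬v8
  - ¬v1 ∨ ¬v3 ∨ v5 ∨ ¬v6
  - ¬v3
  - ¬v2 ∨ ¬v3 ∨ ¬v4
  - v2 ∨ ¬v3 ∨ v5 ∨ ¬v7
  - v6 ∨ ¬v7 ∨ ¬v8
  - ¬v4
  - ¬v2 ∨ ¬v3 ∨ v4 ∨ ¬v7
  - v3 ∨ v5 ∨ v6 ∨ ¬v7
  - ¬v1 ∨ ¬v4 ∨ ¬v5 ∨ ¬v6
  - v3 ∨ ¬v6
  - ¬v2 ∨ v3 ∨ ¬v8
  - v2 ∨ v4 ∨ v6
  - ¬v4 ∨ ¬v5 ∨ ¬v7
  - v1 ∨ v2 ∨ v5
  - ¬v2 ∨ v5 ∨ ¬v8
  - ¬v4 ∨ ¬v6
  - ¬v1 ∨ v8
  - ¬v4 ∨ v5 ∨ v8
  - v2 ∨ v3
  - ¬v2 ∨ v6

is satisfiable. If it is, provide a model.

Case v3 = True:
  Clause (¬v3) is falsified — contradiction.
Case v3 = False:
  (¬v4) forces v4 = False.
  (v3 ∨ ¬v6) forces v6 = False.
  (v2 ∨ v4 ∨ v6) forces v2 = True.
  Clause (¬v2 ∨ v6) is falsified — contradiction.
Both cases fail, so the formula is unsatisfiable.

No satisfying assignment exists.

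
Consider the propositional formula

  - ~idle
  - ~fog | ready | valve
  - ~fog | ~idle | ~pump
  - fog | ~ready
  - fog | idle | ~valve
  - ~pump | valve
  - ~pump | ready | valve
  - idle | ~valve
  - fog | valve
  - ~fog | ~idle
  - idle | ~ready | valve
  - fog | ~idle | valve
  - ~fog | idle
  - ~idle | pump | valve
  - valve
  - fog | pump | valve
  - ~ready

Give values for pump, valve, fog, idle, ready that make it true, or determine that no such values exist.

Case valve = True:
  (~idle) forces idle = False.
  Clause (idle | ~valve) is falsified — contradiction.
Case valve = False:
  Clause (valve) is falsified — contradiction.
Both cases fail, so the formula is unsatisfiable.

No satisfying assignment exists.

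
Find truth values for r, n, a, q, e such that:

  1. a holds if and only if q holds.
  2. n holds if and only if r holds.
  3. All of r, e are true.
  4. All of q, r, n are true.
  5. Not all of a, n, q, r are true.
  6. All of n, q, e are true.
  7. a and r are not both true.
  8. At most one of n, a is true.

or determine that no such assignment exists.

Case q = True:
  (1) with q=T forces a = True.
  (3) forces r = True.
  Constraint (7) is violated (a=T, r=T) — contradiction.
Case q = False:
  Constraint (4) is violated (q=F) — contradiction.
Both cases fail — unsatisfiable.

UNSATISFIABLE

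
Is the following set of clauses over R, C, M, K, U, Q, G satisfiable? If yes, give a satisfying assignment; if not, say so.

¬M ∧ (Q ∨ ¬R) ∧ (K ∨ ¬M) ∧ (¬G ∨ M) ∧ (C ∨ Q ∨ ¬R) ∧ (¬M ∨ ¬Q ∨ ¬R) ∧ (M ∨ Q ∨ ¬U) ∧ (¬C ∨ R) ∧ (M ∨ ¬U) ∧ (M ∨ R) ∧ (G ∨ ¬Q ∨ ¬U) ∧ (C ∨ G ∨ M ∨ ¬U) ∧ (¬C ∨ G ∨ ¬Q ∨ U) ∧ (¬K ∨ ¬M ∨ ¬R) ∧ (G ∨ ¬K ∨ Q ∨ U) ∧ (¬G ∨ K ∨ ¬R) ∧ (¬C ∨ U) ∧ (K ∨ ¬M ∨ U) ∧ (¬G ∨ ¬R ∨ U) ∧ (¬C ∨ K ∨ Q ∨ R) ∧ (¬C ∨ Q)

R = True, C = False, M = False, K = False, U = False, Q = True, G = False

Unit clause (¬M) forces M = False.
In (¬G ∨ M) only ¬G is left, so G = False.
In (M ∨ ¬U) only ¬U is left, so U = False.
In (M ∨ R) only R is left, so R = True.
In (¬C ∨ U) only ¬C is left, so C = False.
In (Q ∨ ¬R) only Q is left, so Q = True.
Set K = False.
All clauses satisfied.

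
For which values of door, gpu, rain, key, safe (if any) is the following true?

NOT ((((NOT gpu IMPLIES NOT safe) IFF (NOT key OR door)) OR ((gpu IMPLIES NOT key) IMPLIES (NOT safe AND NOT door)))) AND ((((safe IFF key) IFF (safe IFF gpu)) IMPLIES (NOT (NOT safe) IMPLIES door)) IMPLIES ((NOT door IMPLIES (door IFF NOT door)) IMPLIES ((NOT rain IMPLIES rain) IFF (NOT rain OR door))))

door = False, gpu = False, rain = False, key = False, safe = True

  NOT ((((NOT gpu IMPLIES NOT safe) IFF (NOT key OR door)) OR ((gpu IMPLIES NOT key) IMPLIES (NOT safe AND NOT door)))) = True
    ((NOT gpu IMPLIES NOT safe) IFF (NOT key OR door)) OR ((gpu IMPLIES NOT key) IMPLIES (NOT safe AND NOT door)) = False
      (NOT gpu IMPLIES NOT safe) IFF (NOT key OR door) = False
        NOT gpu IMPLIES NOT safe = False
          NOT gpu = True
          NOT safe = False
        NOT key OR door = True
          NOT key = True
      (gpu IMPLIES NOT key) IMPLIES (NOT safe AND NOT door) = False
        gpu IMPLIES NOT key = True
          NOT key = True
        NOT safe AND NOT door = False
          NOT safe = False
          NOT door = True
  (((safe IFF key) IFF (safe IFF gpu)) IMPLIES (NOT (NOT safe) IMPLIES door)) IMPLIES ((NOT door IMPLIES (door IFF NOT door)) IMPLIES ((NOT rain IMPLIES rain) IFF (NOT rain OR door))) = True
    ((safe IFF key) IFF (safe IFF gpu)) IMPLIES (NOT (NOT safe) IMPLIES door) = False
      (safe IFF key) IFF (safe IFF gpu) = True
        safe IFF key = False
        safe IFF gpu = False
      NOT (NOT safe) IMPLIES door = False
        NOT (NOT safe) = True
          NOT safe = False
    (NOT door IMPLIES (door IFF NOT door)) IMPLIES ((NOT rain IMPLIES rain) IFF (NOT rain OR door)) = True
      NOT door IMPLIES (door IFF NOT door) = False
        NOT door = True
        door IFF NOT door = False
          NOT door = True
      (NOT rain IMPLIES rain) IFF (NOT rain OR door) = False
        NOT rain IMPLIES rain = False
          NOT rain = True
        NOT rain OR door = True
          NOT rain = True
Both conjuncts True, so the formula holds.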